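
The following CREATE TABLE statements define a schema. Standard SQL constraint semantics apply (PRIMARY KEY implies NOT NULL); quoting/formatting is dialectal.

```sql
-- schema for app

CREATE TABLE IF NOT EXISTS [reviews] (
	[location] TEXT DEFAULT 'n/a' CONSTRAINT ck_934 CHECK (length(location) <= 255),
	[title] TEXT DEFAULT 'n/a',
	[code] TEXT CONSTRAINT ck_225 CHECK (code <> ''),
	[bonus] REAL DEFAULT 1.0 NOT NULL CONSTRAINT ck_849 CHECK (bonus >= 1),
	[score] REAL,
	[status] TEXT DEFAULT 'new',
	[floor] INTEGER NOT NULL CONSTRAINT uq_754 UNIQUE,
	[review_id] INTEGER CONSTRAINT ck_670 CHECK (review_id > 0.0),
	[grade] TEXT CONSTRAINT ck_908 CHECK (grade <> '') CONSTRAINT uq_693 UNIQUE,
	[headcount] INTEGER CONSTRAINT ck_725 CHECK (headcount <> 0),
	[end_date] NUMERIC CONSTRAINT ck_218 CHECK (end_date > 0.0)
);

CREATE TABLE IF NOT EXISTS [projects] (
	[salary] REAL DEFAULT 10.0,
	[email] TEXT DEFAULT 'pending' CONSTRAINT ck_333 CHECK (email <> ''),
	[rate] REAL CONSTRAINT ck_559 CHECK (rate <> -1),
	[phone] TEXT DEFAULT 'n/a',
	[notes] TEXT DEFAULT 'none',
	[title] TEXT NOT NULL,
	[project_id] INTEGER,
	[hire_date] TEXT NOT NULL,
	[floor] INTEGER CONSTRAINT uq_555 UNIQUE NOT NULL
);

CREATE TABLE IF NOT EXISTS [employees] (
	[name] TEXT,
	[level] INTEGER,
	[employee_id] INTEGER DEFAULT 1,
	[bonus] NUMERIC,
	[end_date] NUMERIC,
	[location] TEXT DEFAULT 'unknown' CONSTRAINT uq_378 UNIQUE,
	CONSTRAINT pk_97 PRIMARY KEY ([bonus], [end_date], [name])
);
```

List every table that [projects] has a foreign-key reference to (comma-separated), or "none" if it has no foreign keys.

none

No column in projects has a REFERENCES clause.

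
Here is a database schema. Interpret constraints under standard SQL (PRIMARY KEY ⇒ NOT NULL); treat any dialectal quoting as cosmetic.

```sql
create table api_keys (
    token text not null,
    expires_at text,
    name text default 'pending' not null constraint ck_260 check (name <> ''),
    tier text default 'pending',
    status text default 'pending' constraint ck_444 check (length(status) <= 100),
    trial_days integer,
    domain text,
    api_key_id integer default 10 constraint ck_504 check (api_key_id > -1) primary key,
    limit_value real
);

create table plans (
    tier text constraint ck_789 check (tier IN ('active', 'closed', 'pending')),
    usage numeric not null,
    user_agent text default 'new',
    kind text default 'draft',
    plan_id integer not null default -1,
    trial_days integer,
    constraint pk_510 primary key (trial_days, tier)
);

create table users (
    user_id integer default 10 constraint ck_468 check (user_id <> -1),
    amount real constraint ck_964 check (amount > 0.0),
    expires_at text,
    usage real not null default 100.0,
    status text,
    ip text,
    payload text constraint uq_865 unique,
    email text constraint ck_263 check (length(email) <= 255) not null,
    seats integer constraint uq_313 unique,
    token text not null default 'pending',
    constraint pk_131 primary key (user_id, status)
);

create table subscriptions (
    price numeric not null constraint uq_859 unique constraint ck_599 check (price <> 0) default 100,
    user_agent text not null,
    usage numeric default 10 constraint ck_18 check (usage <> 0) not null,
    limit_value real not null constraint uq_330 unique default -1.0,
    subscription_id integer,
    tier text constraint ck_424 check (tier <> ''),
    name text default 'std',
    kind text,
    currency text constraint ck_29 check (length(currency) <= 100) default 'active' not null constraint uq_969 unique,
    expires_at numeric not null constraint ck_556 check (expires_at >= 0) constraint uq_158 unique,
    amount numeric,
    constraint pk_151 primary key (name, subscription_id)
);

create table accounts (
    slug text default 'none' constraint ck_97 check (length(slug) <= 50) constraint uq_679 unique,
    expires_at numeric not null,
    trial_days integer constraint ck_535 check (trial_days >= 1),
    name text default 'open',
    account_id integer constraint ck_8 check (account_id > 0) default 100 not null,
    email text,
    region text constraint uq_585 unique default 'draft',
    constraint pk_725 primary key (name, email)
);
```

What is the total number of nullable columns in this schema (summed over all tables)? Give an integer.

api_keys: 6 nullable (expires_at, tier, status, trial_days, domain, limit_value — PK (api_key_id) and explicit NOT NULL columns excluded).
plans: 2 nullable (user_agent, kind — PK (trial_days, tier) and explicit NOT NULL columns excluded).
users: 5 nullable (amount, expires_at, ip, payload, seats — PK (user_id, status) and explicit NOT NULL columns excluded).
subscriptions: 3 nullable (tier, kind, amount — PK (name, subscription_id) and explicit NOT NULL columns excluded).
accounts: 3 nullable (slug, trial_days, region — PK (name, email) and explicit NOT NULL columns excluded).
Total: 6 + 2 + 5 + 3 + 3 = 19.

19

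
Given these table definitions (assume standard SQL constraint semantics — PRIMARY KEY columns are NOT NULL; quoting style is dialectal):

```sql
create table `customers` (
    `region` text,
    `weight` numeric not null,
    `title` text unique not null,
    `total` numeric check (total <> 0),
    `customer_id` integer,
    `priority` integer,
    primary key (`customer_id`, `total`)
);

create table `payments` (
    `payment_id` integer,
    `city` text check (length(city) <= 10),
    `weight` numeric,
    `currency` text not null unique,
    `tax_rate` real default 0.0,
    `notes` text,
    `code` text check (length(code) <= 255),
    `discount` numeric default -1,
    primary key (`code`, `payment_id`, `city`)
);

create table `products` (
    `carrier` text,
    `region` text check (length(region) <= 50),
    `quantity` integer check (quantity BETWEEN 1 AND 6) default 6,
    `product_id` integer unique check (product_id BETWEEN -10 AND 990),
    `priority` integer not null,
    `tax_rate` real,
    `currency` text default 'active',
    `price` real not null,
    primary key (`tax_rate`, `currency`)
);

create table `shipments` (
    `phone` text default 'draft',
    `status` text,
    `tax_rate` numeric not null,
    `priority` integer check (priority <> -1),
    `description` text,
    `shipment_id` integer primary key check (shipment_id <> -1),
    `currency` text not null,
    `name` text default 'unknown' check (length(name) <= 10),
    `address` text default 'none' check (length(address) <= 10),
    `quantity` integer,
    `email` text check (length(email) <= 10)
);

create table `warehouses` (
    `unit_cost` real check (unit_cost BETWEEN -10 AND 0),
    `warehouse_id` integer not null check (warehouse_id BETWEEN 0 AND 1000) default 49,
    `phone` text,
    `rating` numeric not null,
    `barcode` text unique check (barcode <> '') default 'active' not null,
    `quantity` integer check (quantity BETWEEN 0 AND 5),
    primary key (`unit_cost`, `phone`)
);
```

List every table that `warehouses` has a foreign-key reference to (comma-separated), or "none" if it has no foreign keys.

No column in warehouses has a REFERENCES clause.

none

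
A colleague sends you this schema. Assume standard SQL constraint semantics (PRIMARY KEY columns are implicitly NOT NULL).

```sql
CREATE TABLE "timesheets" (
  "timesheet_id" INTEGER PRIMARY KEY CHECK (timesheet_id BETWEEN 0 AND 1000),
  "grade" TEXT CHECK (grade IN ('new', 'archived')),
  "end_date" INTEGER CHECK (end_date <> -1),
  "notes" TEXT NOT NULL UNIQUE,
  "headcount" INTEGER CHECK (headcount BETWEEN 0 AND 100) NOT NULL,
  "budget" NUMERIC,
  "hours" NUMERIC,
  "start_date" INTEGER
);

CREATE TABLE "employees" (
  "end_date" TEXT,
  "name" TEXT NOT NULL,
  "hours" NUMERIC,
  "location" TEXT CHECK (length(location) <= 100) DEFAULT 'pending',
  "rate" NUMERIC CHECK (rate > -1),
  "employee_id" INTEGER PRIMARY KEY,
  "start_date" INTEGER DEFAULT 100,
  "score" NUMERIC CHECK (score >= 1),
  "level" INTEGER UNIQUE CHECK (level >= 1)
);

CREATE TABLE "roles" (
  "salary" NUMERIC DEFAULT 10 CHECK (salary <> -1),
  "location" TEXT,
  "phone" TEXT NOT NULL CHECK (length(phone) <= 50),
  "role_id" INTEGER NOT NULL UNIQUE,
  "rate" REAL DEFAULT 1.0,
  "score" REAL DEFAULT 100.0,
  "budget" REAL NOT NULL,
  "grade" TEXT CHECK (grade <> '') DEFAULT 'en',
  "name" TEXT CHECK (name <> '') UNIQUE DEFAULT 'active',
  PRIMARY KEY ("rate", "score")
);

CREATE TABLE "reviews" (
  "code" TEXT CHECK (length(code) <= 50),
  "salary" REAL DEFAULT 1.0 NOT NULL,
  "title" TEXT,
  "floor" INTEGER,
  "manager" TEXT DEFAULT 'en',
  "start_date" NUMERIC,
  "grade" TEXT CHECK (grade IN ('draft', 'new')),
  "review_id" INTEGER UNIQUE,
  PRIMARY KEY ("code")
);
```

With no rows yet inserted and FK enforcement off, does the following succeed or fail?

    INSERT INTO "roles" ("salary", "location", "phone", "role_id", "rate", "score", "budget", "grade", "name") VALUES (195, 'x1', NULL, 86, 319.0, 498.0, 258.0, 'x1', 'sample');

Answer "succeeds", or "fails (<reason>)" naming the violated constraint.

fails (NOT NULL on phone)

phone is explicitly set to NULL, but phone is declared NOT NULL.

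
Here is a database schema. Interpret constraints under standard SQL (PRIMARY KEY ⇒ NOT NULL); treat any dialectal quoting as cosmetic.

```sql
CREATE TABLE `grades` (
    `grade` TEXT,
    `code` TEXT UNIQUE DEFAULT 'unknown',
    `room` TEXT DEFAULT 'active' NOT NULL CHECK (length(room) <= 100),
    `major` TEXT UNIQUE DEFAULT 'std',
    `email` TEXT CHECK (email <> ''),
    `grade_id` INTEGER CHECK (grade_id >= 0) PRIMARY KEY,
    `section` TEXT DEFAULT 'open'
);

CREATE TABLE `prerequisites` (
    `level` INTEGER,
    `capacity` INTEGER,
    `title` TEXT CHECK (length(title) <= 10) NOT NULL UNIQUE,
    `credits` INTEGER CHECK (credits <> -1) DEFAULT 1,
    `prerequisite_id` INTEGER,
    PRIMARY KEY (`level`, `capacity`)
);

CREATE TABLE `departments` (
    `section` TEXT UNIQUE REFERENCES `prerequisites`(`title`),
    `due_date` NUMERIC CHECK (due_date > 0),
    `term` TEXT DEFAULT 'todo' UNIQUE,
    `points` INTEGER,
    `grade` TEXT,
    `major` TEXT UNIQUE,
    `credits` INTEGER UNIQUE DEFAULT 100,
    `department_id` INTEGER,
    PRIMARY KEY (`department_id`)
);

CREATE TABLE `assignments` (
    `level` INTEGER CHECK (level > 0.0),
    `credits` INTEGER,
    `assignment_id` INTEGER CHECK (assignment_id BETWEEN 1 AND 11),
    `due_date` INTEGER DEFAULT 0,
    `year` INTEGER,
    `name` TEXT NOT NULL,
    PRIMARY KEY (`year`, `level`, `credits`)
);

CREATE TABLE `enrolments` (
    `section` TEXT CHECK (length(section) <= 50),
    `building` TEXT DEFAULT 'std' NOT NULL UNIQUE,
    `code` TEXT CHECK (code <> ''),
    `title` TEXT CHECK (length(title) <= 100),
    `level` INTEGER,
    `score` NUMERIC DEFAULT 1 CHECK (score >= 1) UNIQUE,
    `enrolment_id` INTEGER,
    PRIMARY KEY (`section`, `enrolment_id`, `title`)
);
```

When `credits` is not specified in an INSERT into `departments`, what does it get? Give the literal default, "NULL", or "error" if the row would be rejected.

credits has an explicit DEFAULT 100.
When the column is omitted from an INSERT, that default is used.

100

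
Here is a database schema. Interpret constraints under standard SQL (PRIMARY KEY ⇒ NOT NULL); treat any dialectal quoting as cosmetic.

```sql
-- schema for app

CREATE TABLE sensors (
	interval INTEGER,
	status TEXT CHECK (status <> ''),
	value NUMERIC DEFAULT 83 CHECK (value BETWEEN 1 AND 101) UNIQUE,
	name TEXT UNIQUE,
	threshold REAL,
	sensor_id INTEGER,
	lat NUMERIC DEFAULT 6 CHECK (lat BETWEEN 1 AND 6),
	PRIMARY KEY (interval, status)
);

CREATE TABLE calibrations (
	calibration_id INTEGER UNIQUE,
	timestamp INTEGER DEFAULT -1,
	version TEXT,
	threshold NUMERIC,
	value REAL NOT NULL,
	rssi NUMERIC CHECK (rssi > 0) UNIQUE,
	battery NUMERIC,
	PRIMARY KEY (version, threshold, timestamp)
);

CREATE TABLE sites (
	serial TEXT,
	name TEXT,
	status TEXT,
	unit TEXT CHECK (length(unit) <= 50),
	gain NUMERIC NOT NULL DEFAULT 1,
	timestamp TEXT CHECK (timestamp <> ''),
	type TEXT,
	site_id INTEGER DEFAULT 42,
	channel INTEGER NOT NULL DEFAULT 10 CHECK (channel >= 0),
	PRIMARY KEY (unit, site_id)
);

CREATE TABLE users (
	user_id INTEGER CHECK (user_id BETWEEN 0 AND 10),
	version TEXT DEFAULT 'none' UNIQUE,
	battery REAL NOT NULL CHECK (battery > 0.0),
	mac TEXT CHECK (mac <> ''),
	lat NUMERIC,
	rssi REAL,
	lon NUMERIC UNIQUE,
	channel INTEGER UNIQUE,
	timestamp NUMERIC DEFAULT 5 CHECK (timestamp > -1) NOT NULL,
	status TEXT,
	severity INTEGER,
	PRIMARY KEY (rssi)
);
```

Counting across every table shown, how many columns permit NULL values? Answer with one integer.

21

sensors: 5 nullable (value, name, threshold, sensor_id, lat — PK (interval, status) and explicit NOT NULL columns excluded).
calibrations: 3 nullable (calibration_id, rssi, battery — PK (version, threshold, timestamp) and explicit NOT NULL columns excluded).
sites: 5 nullable (serial, name, status, timestamp, type — PK (unit, site_id) and explicit NOT NULL columns excluded).
users: 8 nullable (user_id, version, mac, lat, lon, channel, status, severity — PK (rssi) and explicit NOT NULL columns excluded).
Total: 5 + 3 + 5 + 8 = 21.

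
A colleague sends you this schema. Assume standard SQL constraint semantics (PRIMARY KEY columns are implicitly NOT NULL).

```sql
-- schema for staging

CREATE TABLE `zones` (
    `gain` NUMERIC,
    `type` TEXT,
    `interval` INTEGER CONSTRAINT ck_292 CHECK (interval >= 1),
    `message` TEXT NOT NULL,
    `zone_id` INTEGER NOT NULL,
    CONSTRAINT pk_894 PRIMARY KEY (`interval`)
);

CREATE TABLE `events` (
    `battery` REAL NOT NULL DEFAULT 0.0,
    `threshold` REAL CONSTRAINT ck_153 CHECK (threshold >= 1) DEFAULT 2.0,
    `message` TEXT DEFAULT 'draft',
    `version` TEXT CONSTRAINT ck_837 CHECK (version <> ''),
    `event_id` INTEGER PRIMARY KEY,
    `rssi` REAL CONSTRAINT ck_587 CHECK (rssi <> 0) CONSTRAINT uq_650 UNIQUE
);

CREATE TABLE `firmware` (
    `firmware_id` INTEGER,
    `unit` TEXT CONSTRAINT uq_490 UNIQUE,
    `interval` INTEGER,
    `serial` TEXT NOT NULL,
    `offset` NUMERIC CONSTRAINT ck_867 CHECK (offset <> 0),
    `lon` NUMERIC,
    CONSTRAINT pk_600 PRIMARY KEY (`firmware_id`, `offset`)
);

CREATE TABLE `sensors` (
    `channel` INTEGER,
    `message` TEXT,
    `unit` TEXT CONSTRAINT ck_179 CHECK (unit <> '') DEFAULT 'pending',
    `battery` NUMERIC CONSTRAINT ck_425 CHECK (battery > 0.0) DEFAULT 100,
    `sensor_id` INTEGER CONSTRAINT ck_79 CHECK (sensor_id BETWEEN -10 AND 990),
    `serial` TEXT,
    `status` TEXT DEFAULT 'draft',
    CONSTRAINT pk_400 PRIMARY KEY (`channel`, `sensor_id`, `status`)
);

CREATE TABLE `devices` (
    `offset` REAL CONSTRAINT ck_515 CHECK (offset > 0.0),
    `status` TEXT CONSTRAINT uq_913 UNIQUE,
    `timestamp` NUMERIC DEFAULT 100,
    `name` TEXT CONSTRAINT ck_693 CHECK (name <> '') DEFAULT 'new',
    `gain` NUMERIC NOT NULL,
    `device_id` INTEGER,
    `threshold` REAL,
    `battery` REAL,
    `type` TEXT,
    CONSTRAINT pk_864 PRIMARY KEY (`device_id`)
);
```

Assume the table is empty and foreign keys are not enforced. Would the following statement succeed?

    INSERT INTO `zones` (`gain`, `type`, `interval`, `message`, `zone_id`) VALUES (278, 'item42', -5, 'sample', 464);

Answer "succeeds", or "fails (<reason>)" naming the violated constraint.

The value -5 for interval violates CHECK (interval >= 1).

fails (CHECK on interval)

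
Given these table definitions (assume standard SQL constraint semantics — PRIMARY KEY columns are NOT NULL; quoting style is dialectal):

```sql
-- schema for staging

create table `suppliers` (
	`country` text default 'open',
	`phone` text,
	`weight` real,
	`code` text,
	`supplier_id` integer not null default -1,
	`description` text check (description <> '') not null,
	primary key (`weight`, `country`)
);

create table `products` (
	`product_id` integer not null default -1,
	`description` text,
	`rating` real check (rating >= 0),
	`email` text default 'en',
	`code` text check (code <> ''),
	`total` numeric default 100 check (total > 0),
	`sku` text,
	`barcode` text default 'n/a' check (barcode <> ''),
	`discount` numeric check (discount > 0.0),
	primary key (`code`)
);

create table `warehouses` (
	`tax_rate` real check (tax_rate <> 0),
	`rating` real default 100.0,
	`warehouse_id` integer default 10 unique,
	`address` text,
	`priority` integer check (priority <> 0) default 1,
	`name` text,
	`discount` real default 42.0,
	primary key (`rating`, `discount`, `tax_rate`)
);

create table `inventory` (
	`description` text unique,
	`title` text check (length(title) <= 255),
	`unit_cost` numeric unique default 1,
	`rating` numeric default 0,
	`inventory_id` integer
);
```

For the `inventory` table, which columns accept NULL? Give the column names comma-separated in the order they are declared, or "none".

- description: UNIQUE does not imply NOT NULL → nullable.
- title: CHECK does not forbid NULL (a CHECK constraint passes when its expression is NULL) → nullable.
- unit_cost: UNIQUE does not imply NOT NULL → nullable.
- rating: DEFAULT only fills an omitted column; an explicit NULL is still allowed → nullable.
- inventory_id: no NOT NULL constraint applies → nullable.

description, title, unit_cost, rating, inventory_id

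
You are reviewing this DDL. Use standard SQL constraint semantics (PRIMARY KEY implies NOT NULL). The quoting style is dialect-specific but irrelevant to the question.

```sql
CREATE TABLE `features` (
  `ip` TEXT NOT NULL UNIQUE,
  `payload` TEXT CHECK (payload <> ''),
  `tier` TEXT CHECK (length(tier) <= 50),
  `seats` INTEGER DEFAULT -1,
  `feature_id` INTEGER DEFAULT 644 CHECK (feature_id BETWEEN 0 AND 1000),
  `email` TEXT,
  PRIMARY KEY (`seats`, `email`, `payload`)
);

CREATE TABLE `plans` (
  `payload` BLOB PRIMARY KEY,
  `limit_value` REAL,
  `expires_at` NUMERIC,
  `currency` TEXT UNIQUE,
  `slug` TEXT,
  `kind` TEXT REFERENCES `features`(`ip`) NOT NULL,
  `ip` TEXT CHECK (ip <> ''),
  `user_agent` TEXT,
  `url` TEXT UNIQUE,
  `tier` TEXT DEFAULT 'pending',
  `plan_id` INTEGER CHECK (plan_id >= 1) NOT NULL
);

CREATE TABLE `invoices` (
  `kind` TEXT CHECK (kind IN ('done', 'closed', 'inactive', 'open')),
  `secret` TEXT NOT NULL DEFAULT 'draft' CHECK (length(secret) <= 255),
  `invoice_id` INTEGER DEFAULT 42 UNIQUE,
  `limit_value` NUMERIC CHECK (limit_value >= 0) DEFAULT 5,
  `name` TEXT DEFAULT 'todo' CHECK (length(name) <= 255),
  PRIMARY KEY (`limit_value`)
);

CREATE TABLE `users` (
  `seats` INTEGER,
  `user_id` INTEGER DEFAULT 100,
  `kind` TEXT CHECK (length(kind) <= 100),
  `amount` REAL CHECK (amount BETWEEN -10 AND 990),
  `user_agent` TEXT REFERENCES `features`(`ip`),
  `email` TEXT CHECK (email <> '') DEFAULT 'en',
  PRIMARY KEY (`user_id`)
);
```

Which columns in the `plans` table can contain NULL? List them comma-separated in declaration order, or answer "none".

limit_value, expires_at, currency, slug, ip, user_agent, url, tier

- payload: part of the PRIMARY KEY, which implies NOT NULL → not nullable.
- limit_value: no NOT NULL constraint applies → nullable.
- expires_at: no NOT NULL constraint applies → nullable.
- currency: UNIQUE does not imply NOT NULL → nullable.
- slug: no NOT NULL constraint applies → nullable.
- kind: declared NOT NULL → not nullable.
- ip: CHECK does not forbid NULL (a CHECK constraint passes when its expression is NULL) → nullable.
- user_agent: no NOT NULL constraint applies → nullable.
- url: UNIQUE does not imply NOT NULL → nullable.
- tier: DEFAULT only fills an omitted column; an explicit NULL is still allowed → nullable.
- plan_id: declared NOT NULL → not nullable.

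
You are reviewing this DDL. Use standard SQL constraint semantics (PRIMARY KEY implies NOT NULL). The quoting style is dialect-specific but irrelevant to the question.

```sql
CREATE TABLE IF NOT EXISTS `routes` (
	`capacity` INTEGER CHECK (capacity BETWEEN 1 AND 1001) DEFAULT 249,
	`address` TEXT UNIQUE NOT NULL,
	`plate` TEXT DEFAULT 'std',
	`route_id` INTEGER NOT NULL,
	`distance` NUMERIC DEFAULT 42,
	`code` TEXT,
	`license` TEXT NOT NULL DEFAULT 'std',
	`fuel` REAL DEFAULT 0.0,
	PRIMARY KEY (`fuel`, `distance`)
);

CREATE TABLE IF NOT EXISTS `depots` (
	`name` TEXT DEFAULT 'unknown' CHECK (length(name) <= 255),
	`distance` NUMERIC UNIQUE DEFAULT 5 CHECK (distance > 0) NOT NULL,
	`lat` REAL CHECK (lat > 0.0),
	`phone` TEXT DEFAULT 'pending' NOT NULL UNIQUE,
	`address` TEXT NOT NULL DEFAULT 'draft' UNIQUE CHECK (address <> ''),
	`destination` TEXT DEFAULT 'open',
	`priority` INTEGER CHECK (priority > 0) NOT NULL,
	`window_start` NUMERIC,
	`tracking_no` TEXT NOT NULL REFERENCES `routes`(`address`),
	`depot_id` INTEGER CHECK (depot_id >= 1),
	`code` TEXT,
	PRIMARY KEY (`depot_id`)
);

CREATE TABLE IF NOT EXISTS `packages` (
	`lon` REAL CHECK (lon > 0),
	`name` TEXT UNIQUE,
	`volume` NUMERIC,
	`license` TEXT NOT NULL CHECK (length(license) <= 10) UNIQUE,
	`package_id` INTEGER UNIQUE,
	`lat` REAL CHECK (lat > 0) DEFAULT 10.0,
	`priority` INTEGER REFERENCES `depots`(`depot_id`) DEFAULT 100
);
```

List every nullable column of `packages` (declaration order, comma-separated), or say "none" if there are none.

- lon: CHECK does not forbid NULL (a CHECK constraint passes when its expression is NULL) → nullable.
- name: UNIQUE does not imply NOT NULL → nullable.
- volume: no NOT NULL constraint applies → nullable.
- license: declared NOT NULL → not nullable.
- package_id: UNIQUE does not imply NOT NULL → nullable.
- lat: CHECK does not forbid NULL (a CHECK constraint passes when its expression is NULL) → nullable.
- priority: a foreign key column may be NULL unless separately constrained → nullable.

lon, name, volume, package_id, lat, priority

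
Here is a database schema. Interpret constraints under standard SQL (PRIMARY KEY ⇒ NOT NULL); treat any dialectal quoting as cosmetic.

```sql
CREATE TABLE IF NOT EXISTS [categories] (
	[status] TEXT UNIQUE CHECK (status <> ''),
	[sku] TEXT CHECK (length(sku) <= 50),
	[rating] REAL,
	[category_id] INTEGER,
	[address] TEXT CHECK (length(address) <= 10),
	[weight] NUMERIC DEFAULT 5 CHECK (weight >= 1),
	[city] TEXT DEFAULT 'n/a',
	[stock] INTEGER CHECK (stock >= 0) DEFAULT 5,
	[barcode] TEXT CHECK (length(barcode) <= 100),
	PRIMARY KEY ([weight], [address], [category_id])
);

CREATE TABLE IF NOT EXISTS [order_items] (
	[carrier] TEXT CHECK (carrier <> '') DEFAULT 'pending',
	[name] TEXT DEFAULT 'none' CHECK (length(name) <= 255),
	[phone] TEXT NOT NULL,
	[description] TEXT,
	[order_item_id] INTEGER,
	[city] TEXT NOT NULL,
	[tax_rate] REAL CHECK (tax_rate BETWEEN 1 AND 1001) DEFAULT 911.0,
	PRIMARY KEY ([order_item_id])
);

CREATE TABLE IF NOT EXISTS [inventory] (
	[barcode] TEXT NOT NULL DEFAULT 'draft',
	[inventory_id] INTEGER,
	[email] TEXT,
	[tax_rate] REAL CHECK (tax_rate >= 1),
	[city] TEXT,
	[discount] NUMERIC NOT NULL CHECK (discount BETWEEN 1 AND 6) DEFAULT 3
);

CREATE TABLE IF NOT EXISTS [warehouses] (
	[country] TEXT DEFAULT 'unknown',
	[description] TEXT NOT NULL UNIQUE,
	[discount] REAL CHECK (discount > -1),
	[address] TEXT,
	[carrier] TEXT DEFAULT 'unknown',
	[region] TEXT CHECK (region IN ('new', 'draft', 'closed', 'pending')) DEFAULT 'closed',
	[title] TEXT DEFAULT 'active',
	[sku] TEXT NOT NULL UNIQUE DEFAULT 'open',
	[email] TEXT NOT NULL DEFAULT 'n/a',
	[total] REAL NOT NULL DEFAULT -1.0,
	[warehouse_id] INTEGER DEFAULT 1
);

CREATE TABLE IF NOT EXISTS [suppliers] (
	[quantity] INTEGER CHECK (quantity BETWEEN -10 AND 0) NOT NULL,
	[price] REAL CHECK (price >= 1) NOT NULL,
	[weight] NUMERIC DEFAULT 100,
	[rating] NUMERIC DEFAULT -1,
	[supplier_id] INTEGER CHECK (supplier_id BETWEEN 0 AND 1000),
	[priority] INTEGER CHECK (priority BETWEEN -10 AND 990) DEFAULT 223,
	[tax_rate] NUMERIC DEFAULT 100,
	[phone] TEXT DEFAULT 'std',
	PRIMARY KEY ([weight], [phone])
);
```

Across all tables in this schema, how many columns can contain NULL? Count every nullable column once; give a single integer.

categories: 6 nullable (status, sku, rating, city, stock, barcode — PK (weight, address, category_id) and explicit NOT NULL columns excluded).
order_items: 4 nullable (carrier, name, description, tax_rate — PK (order_item_id) and explicit NOT NULL columns excluded).
inventory: 4 nullable (inventory_id, email, tax_rate, city — PK none and explicit NOT NULL columns excluded).
warehouses: 7 nullable (country, discount, address, carrier, region, title, warehouse_id — PK none and explicit NOT NULL columns excluded).
suppliers: 4 nullable (rating, supplier_id, priority, tax_rate — PK (weight, phone) and explicit NOT NULL columns excluded).
Total: 6 + 4 + 4 + 7 + 4 = 25.

25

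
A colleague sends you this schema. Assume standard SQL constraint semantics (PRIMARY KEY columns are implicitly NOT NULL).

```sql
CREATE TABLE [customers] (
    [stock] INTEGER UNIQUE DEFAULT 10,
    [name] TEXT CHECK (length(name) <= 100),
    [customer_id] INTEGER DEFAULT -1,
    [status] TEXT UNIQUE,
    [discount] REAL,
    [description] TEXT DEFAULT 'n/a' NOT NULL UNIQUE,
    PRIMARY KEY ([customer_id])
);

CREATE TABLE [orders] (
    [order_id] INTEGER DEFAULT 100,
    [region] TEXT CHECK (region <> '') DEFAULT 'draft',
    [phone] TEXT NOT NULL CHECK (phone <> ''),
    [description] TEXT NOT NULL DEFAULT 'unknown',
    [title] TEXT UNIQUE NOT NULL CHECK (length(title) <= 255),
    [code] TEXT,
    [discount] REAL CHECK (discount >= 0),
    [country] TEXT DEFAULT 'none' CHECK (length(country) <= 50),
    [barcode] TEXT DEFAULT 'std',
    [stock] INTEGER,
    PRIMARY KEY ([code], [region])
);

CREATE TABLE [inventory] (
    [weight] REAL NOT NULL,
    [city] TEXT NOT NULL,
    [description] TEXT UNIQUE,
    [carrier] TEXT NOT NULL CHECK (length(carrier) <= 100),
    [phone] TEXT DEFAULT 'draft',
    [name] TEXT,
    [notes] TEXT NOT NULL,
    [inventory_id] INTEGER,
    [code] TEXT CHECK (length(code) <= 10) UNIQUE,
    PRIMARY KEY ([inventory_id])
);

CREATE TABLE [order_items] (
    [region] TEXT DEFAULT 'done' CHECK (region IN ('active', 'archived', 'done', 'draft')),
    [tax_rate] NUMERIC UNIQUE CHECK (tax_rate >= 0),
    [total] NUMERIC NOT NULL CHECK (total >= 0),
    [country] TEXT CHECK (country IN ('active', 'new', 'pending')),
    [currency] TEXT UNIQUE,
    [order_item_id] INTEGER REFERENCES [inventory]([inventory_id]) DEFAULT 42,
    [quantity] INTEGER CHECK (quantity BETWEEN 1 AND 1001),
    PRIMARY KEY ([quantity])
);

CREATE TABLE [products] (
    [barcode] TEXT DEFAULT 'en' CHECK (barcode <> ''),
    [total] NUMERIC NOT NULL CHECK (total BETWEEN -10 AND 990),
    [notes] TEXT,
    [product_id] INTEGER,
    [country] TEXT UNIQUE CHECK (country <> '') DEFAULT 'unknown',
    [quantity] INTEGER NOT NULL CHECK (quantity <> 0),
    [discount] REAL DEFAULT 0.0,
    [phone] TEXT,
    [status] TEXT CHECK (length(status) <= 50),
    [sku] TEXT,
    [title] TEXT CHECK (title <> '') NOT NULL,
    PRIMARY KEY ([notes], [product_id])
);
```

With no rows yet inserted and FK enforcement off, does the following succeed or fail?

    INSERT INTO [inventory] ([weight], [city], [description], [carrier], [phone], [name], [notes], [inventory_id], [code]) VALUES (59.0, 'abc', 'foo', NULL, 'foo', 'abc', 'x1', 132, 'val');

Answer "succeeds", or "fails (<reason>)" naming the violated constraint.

fails (NOT NULL on carrier)

carrier is explicitly set to NULL, but carrier is declared NOT NULL.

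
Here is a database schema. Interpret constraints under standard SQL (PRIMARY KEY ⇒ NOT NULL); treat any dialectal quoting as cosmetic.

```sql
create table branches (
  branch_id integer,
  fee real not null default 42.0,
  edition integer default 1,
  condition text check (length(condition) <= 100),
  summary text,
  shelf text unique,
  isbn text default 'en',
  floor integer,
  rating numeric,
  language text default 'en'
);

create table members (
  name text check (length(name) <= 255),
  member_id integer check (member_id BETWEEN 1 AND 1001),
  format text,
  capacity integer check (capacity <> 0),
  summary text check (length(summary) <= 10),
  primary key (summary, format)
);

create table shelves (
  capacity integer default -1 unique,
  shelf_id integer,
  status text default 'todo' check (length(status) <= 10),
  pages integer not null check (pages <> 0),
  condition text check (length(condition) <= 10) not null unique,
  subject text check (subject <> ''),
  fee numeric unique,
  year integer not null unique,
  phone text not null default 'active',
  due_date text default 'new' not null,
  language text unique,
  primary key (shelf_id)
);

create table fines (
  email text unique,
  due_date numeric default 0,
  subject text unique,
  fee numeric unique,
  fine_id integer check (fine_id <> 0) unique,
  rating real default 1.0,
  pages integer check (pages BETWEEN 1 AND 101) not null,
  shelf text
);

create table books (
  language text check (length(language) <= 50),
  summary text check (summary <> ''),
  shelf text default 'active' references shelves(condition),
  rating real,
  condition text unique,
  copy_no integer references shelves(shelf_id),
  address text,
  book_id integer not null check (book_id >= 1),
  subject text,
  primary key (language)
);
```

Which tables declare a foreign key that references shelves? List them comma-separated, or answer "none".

books

- books.shelf references shelves(condition).
- books.copy_no references shelves(shelf_id).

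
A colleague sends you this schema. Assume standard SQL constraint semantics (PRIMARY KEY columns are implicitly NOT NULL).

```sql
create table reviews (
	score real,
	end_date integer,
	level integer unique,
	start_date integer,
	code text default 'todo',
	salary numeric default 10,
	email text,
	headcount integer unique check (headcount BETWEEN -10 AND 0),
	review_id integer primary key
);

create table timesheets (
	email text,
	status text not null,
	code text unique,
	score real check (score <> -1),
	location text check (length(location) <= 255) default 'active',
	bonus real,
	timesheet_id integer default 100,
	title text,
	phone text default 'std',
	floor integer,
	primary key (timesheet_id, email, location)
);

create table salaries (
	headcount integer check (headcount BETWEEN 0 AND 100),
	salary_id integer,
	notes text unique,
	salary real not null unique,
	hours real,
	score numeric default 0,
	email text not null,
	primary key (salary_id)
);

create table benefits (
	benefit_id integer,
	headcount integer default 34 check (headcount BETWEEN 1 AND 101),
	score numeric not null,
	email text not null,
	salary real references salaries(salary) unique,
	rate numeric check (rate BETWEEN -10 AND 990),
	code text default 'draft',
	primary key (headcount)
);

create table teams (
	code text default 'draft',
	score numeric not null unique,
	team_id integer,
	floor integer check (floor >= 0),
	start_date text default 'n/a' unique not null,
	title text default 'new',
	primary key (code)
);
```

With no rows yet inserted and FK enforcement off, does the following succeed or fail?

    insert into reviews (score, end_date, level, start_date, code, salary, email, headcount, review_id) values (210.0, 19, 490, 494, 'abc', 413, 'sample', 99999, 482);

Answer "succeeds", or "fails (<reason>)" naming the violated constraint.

fails (CHECK on headcount)

The value 99999 for headcount violates CHECK (headcount BETWEEN -10 AND 0).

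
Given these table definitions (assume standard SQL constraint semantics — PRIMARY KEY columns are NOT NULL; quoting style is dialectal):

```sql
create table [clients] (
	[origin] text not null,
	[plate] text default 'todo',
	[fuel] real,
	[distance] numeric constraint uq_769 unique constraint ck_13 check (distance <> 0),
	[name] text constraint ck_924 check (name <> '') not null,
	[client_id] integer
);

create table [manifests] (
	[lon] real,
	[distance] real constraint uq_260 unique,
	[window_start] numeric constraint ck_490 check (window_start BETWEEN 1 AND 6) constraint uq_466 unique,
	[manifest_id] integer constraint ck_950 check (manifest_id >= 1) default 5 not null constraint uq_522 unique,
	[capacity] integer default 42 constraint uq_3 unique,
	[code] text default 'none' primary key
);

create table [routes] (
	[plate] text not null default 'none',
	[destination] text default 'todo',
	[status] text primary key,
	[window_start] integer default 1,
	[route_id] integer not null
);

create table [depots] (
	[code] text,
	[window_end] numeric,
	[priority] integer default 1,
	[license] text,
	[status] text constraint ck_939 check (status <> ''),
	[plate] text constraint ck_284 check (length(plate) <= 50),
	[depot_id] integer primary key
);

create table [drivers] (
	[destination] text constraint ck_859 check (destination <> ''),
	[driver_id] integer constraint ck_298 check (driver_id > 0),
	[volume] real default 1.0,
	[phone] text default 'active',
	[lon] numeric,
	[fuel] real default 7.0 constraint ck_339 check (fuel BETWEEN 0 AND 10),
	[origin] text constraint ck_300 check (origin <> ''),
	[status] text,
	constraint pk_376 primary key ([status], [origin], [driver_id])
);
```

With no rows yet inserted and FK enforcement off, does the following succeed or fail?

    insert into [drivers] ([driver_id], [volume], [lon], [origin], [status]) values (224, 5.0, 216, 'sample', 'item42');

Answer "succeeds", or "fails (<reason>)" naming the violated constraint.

succeeds

NOT NULL columns: driver_id is supplied; origin is supplied; status is supplied.
CHECK constraints: 224 satisfies (driver_id > 0); 'sample' satisfies (origin <> '').
No constraint is violated.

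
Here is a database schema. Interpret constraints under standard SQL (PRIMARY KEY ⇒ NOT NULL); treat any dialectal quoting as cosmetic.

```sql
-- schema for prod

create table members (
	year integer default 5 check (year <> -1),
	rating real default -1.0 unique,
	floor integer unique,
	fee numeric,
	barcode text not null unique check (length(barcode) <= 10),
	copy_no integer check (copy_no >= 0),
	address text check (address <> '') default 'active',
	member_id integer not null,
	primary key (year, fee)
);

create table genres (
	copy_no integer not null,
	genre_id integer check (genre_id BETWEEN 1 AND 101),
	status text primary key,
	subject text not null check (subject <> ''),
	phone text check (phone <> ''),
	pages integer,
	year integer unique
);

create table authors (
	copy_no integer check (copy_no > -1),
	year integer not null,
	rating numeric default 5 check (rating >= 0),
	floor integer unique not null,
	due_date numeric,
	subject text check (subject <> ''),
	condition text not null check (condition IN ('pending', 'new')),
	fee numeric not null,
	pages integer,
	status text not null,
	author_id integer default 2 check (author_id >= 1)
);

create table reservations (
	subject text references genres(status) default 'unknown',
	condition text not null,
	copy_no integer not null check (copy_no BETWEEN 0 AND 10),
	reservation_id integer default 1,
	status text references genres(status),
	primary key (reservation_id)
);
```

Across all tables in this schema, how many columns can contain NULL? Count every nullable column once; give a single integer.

16

members: 4 nullable (rating, floor, copy_no, address — PK (year, fee) and explicit NOT NULL columns excluded).
genres: 4 nullable (genre_id, phone, pages, year — PK (status) and explicit NOT NULL columns excluded).
authors: 6 nullable (copy_no, rating, due_date, subject, pages, author_id — PK none and explicit NOT NULL columns excluded).
reservations: 2 nullable (subject, status — PK (reservation_id) and explicit NOT NULL columns excluded).
Total: 4 + 4 + 6 + 2 = 16.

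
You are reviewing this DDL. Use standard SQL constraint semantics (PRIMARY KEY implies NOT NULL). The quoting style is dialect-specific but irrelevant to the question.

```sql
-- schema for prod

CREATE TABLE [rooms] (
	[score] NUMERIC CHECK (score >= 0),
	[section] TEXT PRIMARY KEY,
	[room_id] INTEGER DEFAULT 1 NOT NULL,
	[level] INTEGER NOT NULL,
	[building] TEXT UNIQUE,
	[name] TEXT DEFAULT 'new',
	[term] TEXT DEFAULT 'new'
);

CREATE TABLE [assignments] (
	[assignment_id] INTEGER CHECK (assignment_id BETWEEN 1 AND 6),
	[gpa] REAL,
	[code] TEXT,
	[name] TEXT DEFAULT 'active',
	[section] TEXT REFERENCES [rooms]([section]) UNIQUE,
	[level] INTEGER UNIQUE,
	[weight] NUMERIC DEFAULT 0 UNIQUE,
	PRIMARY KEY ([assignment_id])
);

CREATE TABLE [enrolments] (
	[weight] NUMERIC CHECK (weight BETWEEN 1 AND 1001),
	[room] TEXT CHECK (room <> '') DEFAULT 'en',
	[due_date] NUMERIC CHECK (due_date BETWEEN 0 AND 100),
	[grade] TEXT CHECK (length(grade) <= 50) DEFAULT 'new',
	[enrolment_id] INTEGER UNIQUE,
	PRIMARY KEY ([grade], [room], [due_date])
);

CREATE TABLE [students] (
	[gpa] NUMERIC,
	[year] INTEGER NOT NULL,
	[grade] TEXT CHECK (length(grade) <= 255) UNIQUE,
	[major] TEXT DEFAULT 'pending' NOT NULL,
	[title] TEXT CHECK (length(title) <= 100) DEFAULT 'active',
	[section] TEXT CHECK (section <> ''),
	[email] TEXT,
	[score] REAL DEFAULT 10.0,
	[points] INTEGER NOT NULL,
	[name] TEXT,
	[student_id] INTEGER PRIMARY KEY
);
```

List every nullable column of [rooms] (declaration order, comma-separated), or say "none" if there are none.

score, building, name, term

- score: CHECK does not forbid NULL (a CHECK constraint passes when its expression is NULL) → nullable.
- section: part of the PRIMARY KEY, which implies NOT NULL → not nullable.
- room_id: declared NOT NULL → not nullable.
- level: declared NOT NULL → not nullable.
- building: UNIQUE does not imply NOT NULL → nullable.
- name: DEFAULT only fills an omitted column; an explicit NULL is still allowed → nullable.
- term: DEFAULT only fills an omitted column; an explicit NULL is still allowed → nullable.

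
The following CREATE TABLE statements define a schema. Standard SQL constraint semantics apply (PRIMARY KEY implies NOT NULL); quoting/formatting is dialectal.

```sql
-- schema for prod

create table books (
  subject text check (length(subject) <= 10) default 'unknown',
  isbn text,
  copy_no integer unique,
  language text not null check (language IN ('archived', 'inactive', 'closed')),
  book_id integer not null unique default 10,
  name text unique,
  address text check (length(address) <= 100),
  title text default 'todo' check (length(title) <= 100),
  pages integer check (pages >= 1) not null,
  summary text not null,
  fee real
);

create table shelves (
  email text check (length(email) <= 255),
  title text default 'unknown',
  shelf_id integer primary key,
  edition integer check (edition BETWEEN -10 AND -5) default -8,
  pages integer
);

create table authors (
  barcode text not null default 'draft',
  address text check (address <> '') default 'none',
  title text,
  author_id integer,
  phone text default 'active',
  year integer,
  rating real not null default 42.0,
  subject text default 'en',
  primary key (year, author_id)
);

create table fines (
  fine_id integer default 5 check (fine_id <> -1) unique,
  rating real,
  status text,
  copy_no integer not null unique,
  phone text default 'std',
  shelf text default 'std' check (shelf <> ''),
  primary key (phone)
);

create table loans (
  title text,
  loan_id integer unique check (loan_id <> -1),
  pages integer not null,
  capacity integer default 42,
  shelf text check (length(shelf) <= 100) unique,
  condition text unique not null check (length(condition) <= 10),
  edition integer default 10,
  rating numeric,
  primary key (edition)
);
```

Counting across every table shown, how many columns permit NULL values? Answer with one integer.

24

books: 7 nullable (subject, isbn, copy_no, name, address, title, fee — PK none and explicit NOT NULL columns excluded).
shelves: 4 nullable (email, title, edition, pages — PK (shelf_id) and explicit NOT NULL columns excluded).
authors: 4 nullable (address, title, phone, subject — PK (year, author_id) and explicit NOT NULL columns excluded).
fines: 4 nullable (fine_id, rating, status, shelf — PK (phone) and explicit NOT NULL columns excluded).
loans: 5 nullable (title, loan_id, capacity, shelf, rating — PK (edition) and explicit NOT NULL columns excluded).
Total: 7 + 4 + 4 + 4 + 5 = 24.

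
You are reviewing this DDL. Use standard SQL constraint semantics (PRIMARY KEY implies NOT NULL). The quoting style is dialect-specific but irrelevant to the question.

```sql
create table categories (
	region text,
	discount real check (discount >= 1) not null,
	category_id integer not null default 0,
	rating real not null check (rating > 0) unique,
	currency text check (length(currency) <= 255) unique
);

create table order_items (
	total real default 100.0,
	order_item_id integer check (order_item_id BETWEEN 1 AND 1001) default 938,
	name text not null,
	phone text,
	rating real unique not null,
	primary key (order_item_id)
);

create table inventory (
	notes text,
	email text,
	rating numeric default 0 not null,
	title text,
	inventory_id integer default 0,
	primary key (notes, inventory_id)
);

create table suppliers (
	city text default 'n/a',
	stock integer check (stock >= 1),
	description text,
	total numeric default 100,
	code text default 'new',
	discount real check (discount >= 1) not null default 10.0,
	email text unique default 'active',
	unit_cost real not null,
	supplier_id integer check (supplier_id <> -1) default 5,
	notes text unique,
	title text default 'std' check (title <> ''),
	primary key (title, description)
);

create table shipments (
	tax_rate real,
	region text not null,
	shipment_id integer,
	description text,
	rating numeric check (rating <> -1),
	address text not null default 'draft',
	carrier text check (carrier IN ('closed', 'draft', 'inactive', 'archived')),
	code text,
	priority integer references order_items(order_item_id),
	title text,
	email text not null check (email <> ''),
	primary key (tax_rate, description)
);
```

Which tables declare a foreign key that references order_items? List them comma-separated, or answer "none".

- shipments.priority references order_items(order_item_id).

shipments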